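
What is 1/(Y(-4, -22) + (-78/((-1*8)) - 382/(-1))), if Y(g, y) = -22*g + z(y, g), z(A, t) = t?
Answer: 4/1903 ≈ 0.0021019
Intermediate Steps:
Y(g, y) = -21*g (Y(g, y) = -22*g + g = -21*g)
1/(Y(-4, -22) + (-78/((-1*8)) - 382/(-1))) = 1/(-21*(-4) + (-78/((-1*8)) - 382/(-1))) = 1/(84 + (-78/(-8) - 382*(-1))) = 1/(84 + (-78*(-⅛) + 382)) = 1/(84 + (39/4 + 382)) = 1/(84 + 1567/4) = 1/(1903/4) = 4/1903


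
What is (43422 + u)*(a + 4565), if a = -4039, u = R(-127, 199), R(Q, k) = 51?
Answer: 22866798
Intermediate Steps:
u = 51
(43422 + u)*(a + 4565) = (43422 + 51)*(-4039 + 4565) = 43473*526 = 22866798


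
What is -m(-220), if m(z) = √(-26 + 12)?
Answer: -I*√14 ≈ -3.7417*I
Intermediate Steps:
m(z) = I*√14 (m(z) = √(-14) = I*√14)
-m(-220) = -I*√14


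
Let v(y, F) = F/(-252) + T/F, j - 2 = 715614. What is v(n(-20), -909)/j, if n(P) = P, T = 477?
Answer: 8717/2023762048 ≈ 4.3073e-6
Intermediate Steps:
j = 715616 (j = 2 + 715614 = 715616)
v(y, F) = 477/F - F/252 (v(y, F) = F/(-252) + 477/F = F*(-1/252) + 477/F = -F/252 + 477/F = 477/F - F/252)
v(n(-20), -909)/j = (477/(-909) - 1/252*(-909))/715616 = (477*(-1/909) + 101/28)*(1/715616) = (-53/101 + 101/28)*(1/715616) = (8717/2828)*(1/715616) = 8717/2023762048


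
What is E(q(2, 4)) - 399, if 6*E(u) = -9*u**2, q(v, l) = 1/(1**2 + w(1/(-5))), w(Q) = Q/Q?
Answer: -3195/8 ≈ -399.38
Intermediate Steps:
w(Q) = 1
q(v, l) = 1/2 (q(v, l) = 1/(1**2 + 1) = 1/(1 + 1) = 1/2)
E(u) = -3*u**2/2 (E(u) = (-9*u**2)/6 = -3*u**2/2)
E(q(2, 4)) - 399 = -3*(1/2)**2/2 - 399 = -3/2*1/4 - 399 = -3/8 - 399 = -3195/8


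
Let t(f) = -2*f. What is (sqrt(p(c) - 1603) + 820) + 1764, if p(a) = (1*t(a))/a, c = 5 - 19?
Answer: 2584 + I*sqrt(1605) ≈ 2584.0 + 40.062*I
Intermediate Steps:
c = -14
p(a) = -2 (p(a) = (1*(-2*a))/a = (-2*a)/a = -2)
(sqrt(p(c) - 1603) + 820) + 1764 = (sqrt(-2 - 1603) + 820) + 1764 = (sqrt(-1605) + 820) + 1764 = (I*sqrt(1605) + 820) + 1764 = (820 + I*sqrt(1605)) + 1764 = 2584 + I*sqrt(1605)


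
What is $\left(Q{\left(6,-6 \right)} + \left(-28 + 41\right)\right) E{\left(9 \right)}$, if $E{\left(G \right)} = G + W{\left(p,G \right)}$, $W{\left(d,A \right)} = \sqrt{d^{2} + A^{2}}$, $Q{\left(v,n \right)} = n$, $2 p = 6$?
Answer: $63 + 21 \sqrt{10} \approx 129.41$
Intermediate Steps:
$p = 3$ ($p = \frac{1}{2} \cdot 6 = 3$)
$W{\left(d,A \right)} = \sqrt{A^{2} + d^{2}}$
$E{\left(G \right)} = G + \sqrt{9 + G^{2}}$ ($E{\left(G \right)} = G + \sqrt{G^{2} + 3^{2}} = G + \sqrt{G^{2} + 9} = G + \sqrt{9 + G^{2}}$)
$\left(Q{\left(6,-6 \right)} + \left(-28 + 41\right)\right) E{\left(9 \right)} = \left(-6 + \left(-28 + 41\right)\right) \left(9 + \sqrt{9 + 9^{2}}\right) = \left(-6 + 13\right) \left(9 + \sqrt{9 + 81}\right) = 7 \left(9 + \sqrt{90}\right) = 7 \left(9 + 3 \sqrt{10}\right) = 63 + 21 \sqrt{10}$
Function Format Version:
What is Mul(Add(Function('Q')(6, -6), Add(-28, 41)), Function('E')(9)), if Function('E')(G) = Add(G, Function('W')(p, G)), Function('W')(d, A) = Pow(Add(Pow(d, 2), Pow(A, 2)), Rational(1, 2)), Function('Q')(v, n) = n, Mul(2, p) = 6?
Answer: Add(63, Mul(21, Pow(10, Rational(1, 2)))) ≈ 129.41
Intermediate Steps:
p = 3 (p = Mul(Rational(1, 2), 6) = 3)
Function('W')(d, A) = Pow(Add(Pow(A, 2), Pow(d, 2)), Rational(1, 2))
Function('E')(G) = Add(G, Pow(Add(9, Pow(G, 2)), Rational(1, 2))) (Function('E')(G) = Add(G, Pow(Add(Pow(G, 2), Pow(3, 2)), Rational(1, 2))) = Add(G, Pow(Add(Pow(G, 2), 9), Rational(1, 2))) = Add(G, Pow(Add(9, Pow(G, 2)), Rational(1, 2))))
Mul(Add(Function('Q')(6, -6), Add(-28, 41)), Function('E')(9)) = Mul(Add(-6, Add(-28, 41)), Add(9, Pow(Add(9, Pow(9, 2)), Rational(1, 2)))) = Mul(Add(-6, 13), Add(9, Pow(Add(9, 81), Rational(1, 2)))) = Mul(7, Add(9, Pow(90, Rational(1, 2)))) = Mul(7, Add(9, Mul(3, Pow(10, Rational(1, 2))))) = Add(63, Mul(21, Pow(10, Rational(1, 2))))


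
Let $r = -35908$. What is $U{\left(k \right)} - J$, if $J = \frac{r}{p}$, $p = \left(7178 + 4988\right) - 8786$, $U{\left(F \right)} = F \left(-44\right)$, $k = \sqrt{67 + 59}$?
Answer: $\frac{8977}{845} - 132 \sqrt{14} \approx -483.27$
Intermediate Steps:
$k = 3 \sqrt{14}$ ($k = \sqrt{126} = 3 \sqrt{14} \approx 11.225$)
$U{\left(F \right)} = - 44 F$
$p = 3380$ ($p = 12166 - 8786 = 3380$)
$J = - \frac{8977}{845}$ ($J = - \frac{35908}{3380} = \left(-35908\right) \frac{1}{3380} = - \frac{8977}{845} \approx -10.624$)
$U{\left(k \right)} - J = - 44 \cdot 3 \sqrt{14} - - \frac{8977}{845} = - 132 \sqrt{14} + \frac{8977}{845} = \frac{8977}{845} - 132 \sqrt{14}$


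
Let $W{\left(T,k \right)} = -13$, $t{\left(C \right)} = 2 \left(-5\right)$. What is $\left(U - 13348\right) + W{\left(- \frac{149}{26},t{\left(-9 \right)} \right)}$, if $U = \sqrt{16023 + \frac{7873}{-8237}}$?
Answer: $-13361 + \frac{\sqrt{1087066361986}}{8237} \approx -13234.0$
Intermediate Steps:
$t{\left(C \right)} = -10$
$U = \frac{\sqrt{1087066361986}}{8237}$ ($U = \sqrt{16023 + 7873 \left(- \frac{1}{8237}\right)} = \sqrt{16023 - \frac{7873}{8237}} = \sqrt{\frac{131973578}{8237}} = \frac{\sqrt{1087066361986}}{8237} \approx 126.58$)
$\left(U - 13348\right) + W{\left(- \frac{149}{26},t{\left(-9 \right)} \right)} = \left(\frac{\sqrt{1087066361986}}{8237} - 13348\right) - 13 = \left(-13348 + \frac{\sqrt{1087066361986}}{8237}\right) - 13 = -13361 + \frac{\sqrt{1087066361986}}{8237}$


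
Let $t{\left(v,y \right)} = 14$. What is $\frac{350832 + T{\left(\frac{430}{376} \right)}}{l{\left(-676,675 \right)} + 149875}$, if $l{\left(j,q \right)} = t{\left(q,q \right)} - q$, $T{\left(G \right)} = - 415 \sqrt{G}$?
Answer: $\frac{58472}{24869} - \frac{415 \sqrt{10105}}{14026116} \approx 2.3482$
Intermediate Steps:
$l{\left(j,q \right)} = 14 - q$
$\frac{350832 + T{\left(\frac{430}{376} \right)}}{l{\left(-676,675 \right)} + 149875} = \frac{350832 - 415 \sqrt{\frac{430}{376}}}{\left(14 - 675\right) + 149875} = \frac{350832 - 415 \sqrt{430 \cdot \frac{1}{376}}}{\left(14 - 675\right) + 149875} = \frac{350832 - 415 \sqrt{\frac{215}{188}}}{-661 + 149875} = \frac{350832 - 415 \frac{\sqrt{10105}}{94}}{149214} = \left(350832 - \frac{415 \sqrt{10105}}{94}\right) \frac{1}{149214} = \frac{58472}{24869} - \frac{415 \sqrt{10105}}{14026116}$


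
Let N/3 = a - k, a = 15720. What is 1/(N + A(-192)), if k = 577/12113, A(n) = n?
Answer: 12113/568921653 ≈ 2.1291e-5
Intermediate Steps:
k = 577/12113 (k = 577*(1/12113) = 577/12113 ≈ 0.047635)
N = 571247349/12113 (N = 3*(15720 - 1*577/12113) = 3*(15720 - 577/12113) = 3*(190415783/12113) = 571247349/12113 ≈ 47160.)
1/(N + A(-192)) = 1/(571247349/12113 - 192) = 1/(568921653/12113) = 12113/568921653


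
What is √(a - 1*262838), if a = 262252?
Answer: I*√586 ≈ 24.207*I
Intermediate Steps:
√(a - 1*262838) = √(262252 - 1*262838) = √(262252 - 262838) = √(-586) = I*√586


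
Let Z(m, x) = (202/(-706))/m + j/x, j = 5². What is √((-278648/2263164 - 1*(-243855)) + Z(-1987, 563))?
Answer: √12173221638537971441566304981133591/223427693509863 ≈ 493.82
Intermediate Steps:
j = 25
Z(m, x) = 25/x - 101/(353*m) (Z(m, x) = (202/(-706))/m + 25/x = (202*(-1/706))/m + 25/x = -101/(353*m) + 25/x = 25/x - 101/(353*m))
√((-278648/2263164 - 1*(-243855)) + Z(-1987, 563)) = √((-278648/2263164 - 1*(-243855)) + (25/563 - 101/353/(-1987))) = √((-278648*1/2263164 + 243855) + (25*(1/563) - 101/353*(-1/1987))) = √((-69662/565791 + 243855) + (25/563 + 101/701411)) = √(137970894643/565791 + 17592138/394894393) = √(54483942645187787857/223427693509863) = √12173221638537971441566304981133591/223427693509863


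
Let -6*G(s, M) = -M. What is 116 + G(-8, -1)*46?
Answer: 325/3 ≈ 108.33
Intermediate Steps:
G(s, M) = M/6 (G(s, M) = -(-1)*M/6 = M/6)
116 + G(-8, -1)*46 = 116 + ((⅙)*(-1))*46 = 116 - ⅙*46 = 116 - 23/3 = 325/3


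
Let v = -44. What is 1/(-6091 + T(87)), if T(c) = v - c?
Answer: -1/6222 ≈ -0.00016072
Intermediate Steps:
T(c) = -44 - c
1/(-6091 + T(87)) = 1/(-6091 + (-44 - 1*87)) = 1/(-6091 + (-44 - 87)) = 1/(-6091 - 131) = 1/(-6222) = -1/6222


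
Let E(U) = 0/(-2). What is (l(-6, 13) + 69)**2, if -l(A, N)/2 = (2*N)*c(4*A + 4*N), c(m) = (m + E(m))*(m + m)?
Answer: 6636872089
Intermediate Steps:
E(U) = 0 (E(U) = 0*(-1/2) = 0)
c(m) = 2*m**2 (c(m) = (m + 0)*(m + m) = m*(2*m) = 2*m**2)
l(A, N) = -8*N*(4*A + 4*N)**2 (l(A, N) = -2*2*N*2*(4*A + 4*N)**2 = -8*N*(4*A + 4*N)**2)
(l(-6, 13) + 69)**2 = (-128*13*(-6 + 13)**2 + 69)**2 = (-128*13*7**2 + 69)**2 = (-128*13*49 + 69)**2 = (-81536 + 69)**2 = (-81467)**2 = 6636872089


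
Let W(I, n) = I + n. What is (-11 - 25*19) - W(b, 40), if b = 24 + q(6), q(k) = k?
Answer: -556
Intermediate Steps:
b = 30 (b = 24 + 6 = 30)
(-11 - 25*19) - W(b, 40) = (-11 - 25*19) - (30 + 40) = (-11 - 475) - 1*70 = -486 - 70 = -556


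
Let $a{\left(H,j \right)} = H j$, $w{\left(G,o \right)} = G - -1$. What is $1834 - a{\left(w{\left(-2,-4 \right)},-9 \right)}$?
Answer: $1825$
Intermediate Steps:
$w{\left(G,o \right)} = 1 + G$ ($w{\left(G,o \right)} = G + 1 = 1 + G$)
$1834 - a{\left(w{\left(-2,-4 \right)},-9 \right)} = 1834 - \left(1 - 2\right) \left(-9\right) = 1834 - \left(-1\right) \left(-9\right) = 1834 - 9 = 1825$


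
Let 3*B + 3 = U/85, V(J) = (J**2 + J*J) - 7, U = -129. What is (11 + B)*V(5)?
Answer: 34701/85 ≈ 408.25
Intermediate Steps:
V(J) = -7 + 2*J**2 (V(J) = (J**2 + J**2) - 7 = 2*J**2 - 7 = -7 + 2*J**2)
B = -128/85 (B = -1 + (-129/85)/3 = -1 + (-129*1/85)/3 = -1 + (1/3)*(-129/85) = -1 - 43/85 = -128/85 ≈ -1.5059)
(11 + B)*V(5) = (11 - 128/85)*(-7 + 2*5**2) = 807*(-7 + 2*25)/85 = 807*(-7 + 50)/85 = (807/85)*43 = 34701/85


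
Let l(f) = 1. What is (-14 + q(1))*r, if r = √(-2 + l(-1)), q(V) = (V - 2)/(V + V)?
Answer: -29*I/2 ≈ -14.5*I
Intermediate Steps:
q(V) = (-2 + V)/(2*V) (q(V) = (-2 + V)/((2*V)) = (-2 + V)*(1/(2*V)) = (-2 + V)/(2*V))
r = I (r = √(-2 + 1) = √(-1) = I ≈ 1.0*I)
(-14 + q(1))*r = (-14 + (½)*(-2 + 1)/1)*I = (-14 + (½)*1*(-1))*I = (-14 - ½)*I = -29*I/2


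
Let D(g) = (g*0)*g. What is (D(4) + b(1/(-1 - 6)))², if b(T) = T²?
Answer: 1/2401 ≈ 0.00041649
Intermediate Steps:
D(g) = 0 (D(g) = 0*g = 0)
(D(4) + b(1/(-1 - 6)))² = (0 + (1/(-1 - 6))²)² = (0 + (1/(-7))²)² = (0 + (-⅐)²)² = (0 + 1/49)² = (1/49)² = 1/2401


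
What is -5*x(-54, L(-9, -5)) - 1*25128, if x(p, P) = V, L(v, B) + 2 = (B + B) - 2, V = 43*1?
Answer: -25343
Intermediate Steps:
V = 43
L(v, B) = -4 + 2*B (L(v, B) = -2 + ((B + B) - 2) = -2 + (2*B - 2) = -2 + (-2 + 2*B) = -4 + 2*B)
x(p, P) = 43
-5*x(-54, L(-9, -5)) - 1*25128 = -5*43 - 1*25128 = -215 - 25128 = -25343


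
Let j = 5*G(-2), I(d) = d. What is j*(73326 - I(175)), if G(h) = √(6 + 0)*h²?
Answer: 1463020*√6 ≈ 3.5837e+6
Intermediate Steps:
G(h) = √6*h²
j = 20*√6 (j = 5*(√6*(-2)²) = 5*(√6*4) = 5*(4*√6) = 20*√6 ≈ 48.990)
j*(73326 - I(175)) = (20*√6)*(73326 - 1*175) = (20*√6)*(73326 - 175) = (20*√6)*73151 = 1463020*√6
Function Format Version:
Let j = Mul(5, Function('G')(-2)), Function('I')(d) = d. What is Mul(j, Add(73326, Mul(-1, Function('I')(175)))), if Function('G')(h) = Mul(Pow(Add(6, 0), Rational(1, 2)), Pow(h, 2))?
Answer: Mul(1463020, Pow(6, Rational(1, 2))) ≈ 3.5837e+6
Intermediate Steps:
Function('G')(h) = Mul(Pow(6, Rational(1, 2)), Pow(h, 2))
j = Mul(20, Pow(6, Rational(1, 2))) (j = Mul(5, Mul(Pow(6, Rational(1, 2)), Pow(-2, 2))) = Mul(5, Mul(Pow(6, Rational(1, 2)), 4)) = Mul(5, Mul(4, Pow(6, Rational(1, 2)))) = Mul(20, Pow(6, Rational(1, 2))) ≈ 48.990)
Mul(j, Add(73326, Mul(-1, Function('I')(175)))) = Mul(Mul(20, Pow(6, Rational(1, 2))), Add(73326, Mul(-1, 175))) = Mul(Mul(20, Pow(6, Rational(1, 2))), Add(73326, -175)) = Mul(Mul(20, Pow(6, Rational(1, 2))), 73151) = Mul(1463020, Pow(6, Rational(1, 2)))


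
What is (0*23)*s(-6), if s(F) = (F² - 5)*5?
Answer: 0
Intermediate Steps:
s(F) = -25 + 5*F² (s(F) = (-5 + F²)*5 = -25 + 5*F²)
(0*23)*s(-6) = (0*23)*(-25 + 5*(-6)²) = 0*(-25 + 5*36) = 0*(-25 + 180) = 0*155 = 0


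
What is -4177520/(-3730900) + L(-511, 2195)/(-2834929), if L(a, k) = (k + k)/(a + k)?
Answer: 498588736828693/445284821116810 ≈ 1.1197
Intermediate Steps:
L(a, k) = 2*k/(a + k) (L(a, k) = (2*k)/(a + k) = 2*k/(a + k))
-4177520/(-3730900) + L(-511, 2195)/(-2834929) = -4177520/(-3730900) + (2*2195/(-511 + 2195))/(-2834929) = -4177520*(-1/3730900) + (2*2195/1684)*(-1/2834929) = 208876/186545 + (2*2195*(1/1684))*(-1/2834929) = 208876/186545 + (2195/842)*(-1/2834929) = 208876/186545 - 2195/2387010218 = 498588736828693/445284821116810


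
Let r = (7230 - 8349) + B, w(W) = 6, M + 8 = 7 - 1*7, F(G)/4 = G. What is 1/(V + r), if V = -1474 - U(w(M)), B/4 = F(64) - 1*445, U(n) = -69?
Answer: -1/3280 ≈ -0.00030488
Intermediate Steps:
F(G) = 4*G
M = -8 (M = -8 + (7 - 1*7) = -8 + (7 - 7) = -8 + 0 = -8)
B = -756 (B = 4*(4*64 - 1*445) = 4*(256 - 445) = 4*(-189) = -756)
V = -1405 (V = -1474 - 1*(-69) = -1474 + 69 = -1405)
r = -1875 (r = (7230 - 8349) - 756 = -1119 - 756 = -1875)
1/(V + r) = 1/(-1405 - 1875) = 1/(-3280) = -1/3280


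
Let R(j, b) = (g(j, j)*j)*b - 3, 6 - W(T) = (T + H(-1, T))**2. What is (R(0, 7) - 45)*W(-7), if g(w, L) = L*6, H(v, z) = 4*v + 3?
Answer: 2784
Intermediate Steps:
H(v, z) = 3 + 4*v
W(T) = 6 - (-1 + T)**2 (W(T) = 6 - (T + (3 + 4*(-1)))**2 = 6 - (T + (3 - 4))**2 = 6 - (T - 1)**2 = 6 - (-1 + T)**2)
g(w, L) = 6*L
R(j, b) = -3 + 6*b*j**2 (R(j, b) = ((6*j)*j)*b - 3 = (6*j**2)*b - 3 = 6*b*j**2 - 3 = -3 + 6*b*j**2)
(R(0, 7) - 45)*W(-7) = ((-3 + 6*7*0**2) - 45)*(6 - (-1 - 7)**2) = ((-3 + 6*7*0) - 45)*(6 - 1*(-8)**2) = ((-3 + 0) - 45)*(6 - 1*64) = (-3 - 45)*(6 - 64) = -48*(-58) = 2784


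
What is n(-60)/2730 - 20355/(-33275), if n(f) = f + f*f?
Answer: 1155751/605605 ≈ 1.9084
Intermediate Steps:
n(f) = f + f²
n(-60)/2730 - 20355/(-33275) = -60*(1 - 60)/2730 - 20355/(-33275) = -60*(-59)*(1/2730) - 20355*(-1/33275) = 3540*(1/2730) + 4071/6655 = 118/91 + 4071/6655 = 1155751/605605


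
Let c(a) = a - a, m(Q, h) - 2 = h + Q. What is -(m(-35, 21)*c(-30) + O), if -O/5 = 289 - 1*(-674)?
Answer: 4815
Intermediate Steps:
O = -4815 (O = -5*(289 - 1*(-674)) = -5*(289 + 674) = -5*963 = -4815)
m(Q, h) = 2 + Q + h (m(Q, h) = 2 + (h + Q) = 2 + (Q + h) = 2 + Q + h)
c(a) = 0
-(m(-35, 21)*c(-30) + O) = -((2 - 35 + 21)*0 - 4815) = -(-12*0 - 4815) = -(0 - 4815) = -1*(-4815) = 4815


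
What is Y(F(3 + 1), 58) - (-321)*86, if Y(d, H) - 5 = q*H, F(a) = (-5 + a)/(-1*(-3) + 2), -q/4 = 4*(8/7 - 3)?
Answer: 205341/7 ≈ 29334.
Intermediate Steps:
q = 208/7 (q = -16*(8/7 - 3) = -16*(-13)/7 = -4*(-52/7) = 208/7 ≈ 29.714)
F(a) = -1 + a/5 (F(a) = (-5 + a)/(3 + 2) = (-5 + a)/5 = (-5 + a)*(⅕) = -1 + a/5)
Y(d, H) = 5 + 208*H/7
Y(F(3 + 1), 58) - (-321)*86 = (5 + (208/7)*58) - (-321)*86 = (5 + 12064/7) - 1*(-27606) = 12099/7 + 27606 = 205341/7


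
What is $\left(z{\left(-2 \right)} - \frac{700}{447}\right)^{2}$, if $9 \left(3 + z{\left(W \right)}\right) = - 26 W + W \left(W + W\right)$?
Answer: $\frac{97969}{22201} \approx 4.4128$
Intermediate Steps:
$z{\left(W \right)} = -3 - \frac{26 W}{9} + \frac{2 W^{2}}{9}$ ($z{\left(W \right)} = -3 + \frac{- 26 W + W \left(W + W\right)}{9} = -3 + \frac{- 26 W + W 2 W}{9} = -3 + \frac{- 26 W + 2 W^{2}}{9} = -3 + \left(- \frac{26 W}{9} + \frac{2 W^{2}}{9}\right) = -3 - \frac{26 W}{9} + \frac{2 W^{2}}{9}$)
$\left(z{\left(-2 \right)} - \frac{700}{447}\right)^{2} = \left(\left(-3 - - \frac{52}{9} + \frac{2 \left(-2\right)^{2}}{9}\right) - \frac{700}{447}\right)^{2} = \left(\left(-3 + \frac{52}{9} + \frac{2}{9} \cdot 4\right) - \frac{700}{447}\right)^{2} = \left(\left(-3 + \frac{52}{9} + \frac{8}{9}\right) - \frac{700}{447}\right)^{2} = \left(\frac{11}{3} - \frac{700}{447}\right)^{2} = \left(\frac{313}{149}\right)^{2} = \frac{97969}{22201}$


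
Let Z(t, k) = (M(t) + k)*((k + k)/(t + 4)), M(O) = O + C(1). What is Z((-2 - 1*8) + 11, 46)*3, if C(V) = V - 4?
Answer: 12144/5 ≈ 2428.8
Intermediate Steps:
C(V) = -4 + V
M(O) = -3 + O (M(O) = O + (-4 + 1) = O - 3 = -3 + O)
Z(t, k) = 2*k*(-3 + k + t)/(4 + t) (Z(t, k) = ((-3 + t) + k)*((k + k)/(t + 4)) = (-3 + k + t)*((2*k)/(4 + t)) = (-3 + k + t)*(2*k/(4 + t)) = 2*k*(-3 + k + t)/(4 + t))
Z((-2 - 1*8) + 11, 46)*3 = (2*46*(-3 + 46 + ((-2 - 1*8) + 11))/(4 + ((-2 - 1*8) + 11)))*3 = (2*46*(-3 + 46 + ((-2 - 8) + 11))/(4 + ((-2 - 8) + 11)))*3 = (2*46*(-3 + 46 + (-10 + 11))/(4 + (-10 + 11)))*3 = (2*46*(-3 + 46 + 1)/(4 + 1))*3 = (2*46*44/5)*3 = (2*46*(⅕)*44)*3 = (4048/5)*3 = 12144/5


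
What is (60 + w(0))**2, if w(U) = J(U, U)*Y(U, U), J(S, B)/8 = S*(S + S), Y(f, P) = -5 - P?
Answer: 3600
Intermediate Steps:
J(S, B) = 16*S**2 (J(S, B) = 8*(S*(S + S)) = 8*(S*(2*S)) = 8*(2*S**2) = 16*S**2)
w(U) = 16*U**2*(-5 - U) (w(U) = (16*U**2)*(-5 - U) = 16*U**2*(-5 - U))
(60 + w(0))**2 = (60 + 16*0**2*(-5 - 1*0))**2 = (60 + 16*0*(-5 + 0))**2 = (60 + 16*0*(-5))**2 = (60 + 0)**2 = 60**2 = 3600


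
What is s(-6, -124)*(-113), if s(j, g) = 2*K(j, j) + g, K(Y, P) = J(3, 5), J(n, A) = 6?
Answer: 12656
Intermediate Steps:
K(Y, P) = 6
s(j, g) = 12 + g (s(j, g) = 2*6 + g = 12 + g)
s(-6, -124)*(-113) = (12 - 124)*(-113) = -112*(-113) = 12656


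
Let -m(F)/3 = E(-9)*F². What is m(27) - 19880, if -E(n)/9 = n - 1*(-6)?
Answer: -78929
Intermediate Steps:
E(n) = -54 - 9*n (E(n) = -9*(n - 1*(-6)) = -9*(n + 6) = -9*(6 + n) = -54 - 9*n)
m(F) = -81*F² (m(F) = -3*(-54 - 9*(-9))*F² = -3*(-54 + 81)*F² = -81*F²)
m(27) - 19880 = -81*27² - 19880 = -81*729 - 19880 = -59049 - 19880 = -78929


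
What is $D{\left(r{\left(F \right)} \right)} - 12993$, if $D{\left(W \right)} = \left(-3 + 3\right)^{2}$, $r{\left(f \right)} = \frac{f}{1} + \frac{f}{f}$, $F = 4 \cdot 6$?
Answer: $-12993$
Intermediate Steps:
$F = 24$
$r{\left(f \right)} = 1 + f$ ($r{\left(f \right)} = f 1 + 1 = f + 1 = 1 + f$)
$D{\left(W \right)} = 0$ ($D{\left(W \right)} = 0^{2} = 0$)
$D{\left(r{\left(F \right)} \right)} - 12993 = 0 - 12993 = -12993$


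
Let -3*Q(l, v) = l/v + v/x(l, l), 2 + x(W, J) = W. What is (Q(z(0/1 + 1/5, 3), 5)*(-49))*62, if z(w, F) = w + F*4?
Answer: 11349968/3825 ≈ 2967.3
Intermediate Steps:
x(W, J) = -2 + W
z(w, F) = w + 4*F
Q(l, v) = -l/(3*v) - v/(3*(-2 + l)) (Q(l, v) = -(l/v + v/(-2 + l))/3 = -l/(3*v) - v/(3*(-2 + l)))
(Q(z(0/1 + 1/5, 3), 5)*(-49))*62 = (((⅓)*(-1*5² - ((0/1 + 1/5) + 4*3)*(-2 + ((0/1 + 1/5) + 4*3)))/(5*(-2 + ((0/1 + 1/5) + 4*3))))*(-49))*62 = (((⅓)*(⅕)*(-1*25 - ((0*1 + 1*(⅕)) + 12)*(-2 + ((0*1 + 1*(⅕)) + 12)))/(-2 + ((0*1 + 1*(⅕)) + 12)))*(-49))*62 = (((⅓)*(⅕)*(-25 - ((0 + ⅕) + 12)*(-2 + ((0 + ⅕) + 12)))/(-2 + ((0 + ⅕) + 12)))*(-49))*62 = (((⅓)*(⅕)*(-25 - (⅕ + 12)*(-2 + (⅕ + 12)))/(-2 + (⅕ + 12)))*(-49))*62 = (((⅓)*(⅕)*(-25 - 1*61/5*(-2 + 61/5))/(-2 + 61/5))*(-49))*62 = (((⅓)*(⅕)*(-25 - 1*61/5*51/5)/(51/5))*(-49))*62 = (((⅓)*(⅕)*(5/51)*(-25 - 3111/25))*(-49))*62 = (((⅓)*(⅕)*(5/51)*(-3736/25))*(-49))*62 = -3736/3825*(-49)*62 = (183064/3825)*62 = 11349968/3825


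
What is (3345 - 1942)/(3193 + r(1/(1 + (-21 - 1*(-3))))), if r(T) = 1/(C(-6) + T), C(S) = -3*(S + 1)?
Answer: 356362/811039 ≈ 0.43939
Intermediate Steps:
C(S) = -3 - 3*S (C(S) = -3*(1 + S) = -3 - 3*S)
r(T) = 1/(15 + T) (r(T) = 1/((-3 - 3*(-6)) + T) = 1/((-3 + 18) + T) = 1/(15 + T))
(3345 - 1942)/(3193 + r(1/(1 + (-21 - 1*(-3))))) = (3345 - 1942)/(3193 + 1/(15 + 1/(1 + (-21 - 1*(-3))))) = 1403/(3193 + 1/(15 + 1/(1 + (-21 + 3)))) = 1403/(3193 + 1/(15 + 1/(1 - 18))) = 1403/(3193 + 1/(15 + 1/(-17))) = 1403/(3193 + 1/(15 - 1/17)) = 1403/(3193 + 1/(254/17)) = 1403/(3193 + 17/254) = 1403/(811039/254) = 1403*(254/811039) = 356362/811039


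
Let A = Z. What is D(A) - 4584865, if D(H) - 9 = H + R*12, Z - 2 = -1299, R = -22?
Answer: -4586417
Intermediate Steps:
Z = -1297 (Z = 2 - 1299 = -1297)
A = -1297
D(H) = -255 + H (D(H) = 9 + (H - 22*12) = 9 + (H - 264) = 9 + (-264 + H) = -255 + H)
D(A) - 4584865 = (-255 - 1297) - 4584865 = -1552 - 4584865 = -4586417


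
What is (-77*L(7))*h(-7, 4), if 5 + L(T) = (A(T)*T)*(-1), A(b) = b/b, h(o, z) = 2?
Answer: 1848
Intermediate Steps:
A(b) = 1
L(T) = -5 - T (L(T) = -5 + (1*T)*(-1) = -5 + T*(-1) = -5 - T)
(-77*L(7))*h(-7, 4) = -77*(-5 - 1*7)*2 = -77*(-5 - 7)*2 = -77*(-12)*2 = 924*2 = 1848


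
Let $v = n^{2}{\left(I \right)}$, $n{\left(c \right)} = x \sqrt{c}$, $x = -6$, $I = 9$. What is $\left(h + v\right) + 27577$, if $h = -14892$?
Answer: $13009$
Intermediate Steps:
$n{\left(c \right)} = - 6 \sqrt{c}$
$v = 324$ ($v = \left(- 6 \sqrt{9}\right)^{2} = \left(\left(-6\right) 3\right)^{2} = \left(-18\right)^{2} = 324$)
$\left(h + v\right) + 27577 = \left(-14892 + 324\right) + 27577 = -14568 + 27577 = 13009$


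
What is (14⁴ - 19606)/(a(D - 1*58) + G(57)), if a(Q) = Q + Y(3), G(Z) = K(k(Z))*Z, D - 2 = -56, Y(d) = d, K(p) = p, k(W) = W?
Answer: 1881/314 ≈ 5.9904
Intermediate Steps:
D = -54 (D = 2 - 56 = -54)
G(Z) = Z² (G(Z) = Z*Z = Z²)
a(Q) = 3 + Q (a(Q) = Q + 3 = 3 + Q)
(14⁴ - 19606)/(a(D - 1*58) + G(57)) = (14⁴ - 19606)/((3 + (-54 - 1*58)) + 57²) = (38416 - 19606)/((3 + (-54 - 58)) + 3249) = 18810/((3 - 112) + 3249) = 18810/(-109 + 3249) = 18810/3140 = 18810*(1/3140) = 1881/314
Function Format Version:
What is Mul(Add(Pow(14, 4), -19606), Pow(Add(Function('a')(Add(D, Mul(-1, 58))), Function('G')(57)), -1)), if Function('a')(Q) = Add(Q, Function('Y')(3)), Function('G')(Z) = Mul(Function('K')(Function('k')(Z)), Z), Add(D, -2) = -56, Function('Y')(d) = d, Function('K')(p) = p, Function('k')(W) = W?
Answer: Rational(1881, 314) ≈ 5.9904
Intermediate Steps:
D = -54 (D = Add(2, -56) = -54)
Function('G')(Z) = Pow(Z, 2) (Function('G')(Z) = Mul(Z, Z) = Pow(Z, 2))
Function('a')(Q) = Add(3, Q) (Function('a')(Q) = Add(Q, 3) = Add(3, Q))
Mul(Add(Pow(14, 4), -19606), Pow(Add(Function('a')(Add(D, Mul(-1, 58))), Function('G')(57)), -1)) = Mul(Add(Pow(14, 4), -19606), Pow(Add(Add(3, Add(-54, Mul(-1, 58))), Pow(57, 2)), -1)) = Mul(Add(38416, -19606), Pow(Add(Add(3, Add(-54, -58)), 3249), -1)) = Mul(18810, Pow(Add(Add(3, -112), 3249), -1)) = Mul(18810, Pow(Add(-109, 3249), -1)) = Mul(18810, Pow(3140, -1)) = Mul(18810, Rational(1, 3140)) = Rational(1881, 314)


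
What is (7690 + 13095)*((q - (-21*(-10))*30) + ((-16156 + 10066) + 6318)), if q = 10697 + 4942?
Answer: 198850095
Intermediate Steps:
q = 15639
(7690 + 13095)*((q - (-21*(-10))*30) + ((-16156 + 10066) + 6318)) = (7690 + 13095)*((15639 - (-21*(-10))*30) + ((-16156 + 10066) + 6318)) = 20785*((15639 - 210*30) + (-6090 + 6318)) = 20785*((15639 - 1*6300) + 228) = 20785*((15639 - 6300) + 228) = 20785*(9339 + 228) = 20785*9567 = 198850095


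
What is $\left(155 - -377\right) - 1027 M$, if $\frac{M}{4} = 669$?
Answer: $-2747720$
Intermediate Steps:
$M = 2676$ ($M = 4 \cdot 669 = 2676$)
$\left(155 - -377\right) - 1027 M = \left(155 - -377\right) - 2748252 = \left(155 + 377\right) - 2748252 = 532 - 2748252 = -2747720$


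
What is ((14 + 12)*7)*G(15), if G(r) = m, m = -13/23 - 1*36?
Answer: -153062/23 ≈ -6654.9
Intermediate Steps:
m = -841/23 (m = -13*1/23 - 36 = -13/23 - 36 = -841/23 ≈ -36.565)
G(r) = -841/23
((14 + 12)*7)*G(15) = ((14 + 12)*7)*(-841/23) = (26*7)*(-841/23) = 182*(-841/23) = -153062/23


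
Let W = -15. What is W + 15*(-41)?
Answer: -630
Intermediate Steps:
W + 15*(-41) = -15 + 15*(-41) = -15 - 615 = -630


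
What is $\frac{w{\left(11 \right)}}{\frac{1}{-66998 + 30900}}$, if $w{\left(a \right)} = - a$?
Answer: $397078$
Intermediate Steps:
$\frac{w{\left(11 \right)}}{\frac{1}{-66998 + 30900}} = \frac{\left(-1\right) 11}{\frac{1}{-66998 + 30900}} = - \frac{11}{\frac{1}{-36098}} = - \frac{11}{- \frac{1}{36098}} = \left(-11\right) \left(-36098\right) = 397078$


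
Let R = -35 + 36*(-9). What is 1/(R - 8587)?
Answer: -1/8946 ≈ -0.00011178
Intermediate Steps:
R = -359 (R = -35 - 324 = -359)
1/(R - 8587) = 1/(-359 - 8587) = 1/(-8946) = -1/8946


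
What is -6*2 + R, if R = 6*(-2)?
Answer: -24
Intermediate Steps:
R = -12
-6*2 + R = -6*2 - 12 = -12 - 12 = -24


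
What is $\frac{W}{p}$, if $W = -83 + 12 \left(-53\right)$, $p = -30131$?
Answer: $\frac{719}{30131} \approx 0.023862$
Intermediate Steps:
$W = -719$ ($W = -83 - 636 = -719$)
$\frac{W}{p} = - \frac{719}{-30131} = \left(-719\right) \left(- \frac{1}{30131}\right) = \frac{719}{30131}$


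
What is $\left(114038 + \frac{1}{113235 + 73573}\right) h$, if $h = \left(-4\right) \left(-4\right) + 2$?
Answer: $\frac{191728896345}{93404} \approx 2.0527 \cdot 10^{6}$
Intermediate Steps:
$h = 18$ ($h = 16 + 2 = 18$)
$\left(114038 + \frac{1}{113235 + 73573}\right) h = \left(114038 + \frac{1}{113235 + 73573}\right) 18 = \left(114038 + \frac{1}{186808}\right) 18 = \frac{21303210705}{186808} \cdot 18 = \frac{191728896345}{93404}$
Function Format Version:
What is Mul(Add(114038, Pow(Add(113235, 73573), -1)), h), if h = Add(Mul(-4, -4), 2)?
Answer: Rational(191728896345, 93404) ≈ 2.0527e+6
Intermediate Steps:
h = 18 (h = Add(16, 2) = 18)
Mul(Add(114038, Pow(Add(113235, 73573), -1)), h) = Mul(Add(114038, Pow(Add(113235, 73573), -1)), 18) = Mul(Add(114038, Pow(186808, -1)), 18) = Mul(Add(114038, Rational(1, 186808)), 18) = Mul(Rational(21303210705, 186808), 18) = Rational(191728896345, 93404)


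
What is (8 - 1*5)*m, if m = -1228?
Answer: -3684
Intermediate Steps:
(8 - 1*5)*m = (8 - 1*5)*(-1228) = (8 - 5)*(-1228) = 3*(-1228) = -3684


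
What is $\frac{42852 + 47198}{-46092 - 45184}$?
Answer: $- \frac{45025}{45638} \approx -0.98657$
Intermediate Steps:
$\frac{42852 + 47198}{-46092 - 45184} = \frac{90050}{-46092 - 45184} = \frac{90050}{-91276} = 90050 \left(- \frac{1}{91276}\right) = - \frac{45025}{45638}$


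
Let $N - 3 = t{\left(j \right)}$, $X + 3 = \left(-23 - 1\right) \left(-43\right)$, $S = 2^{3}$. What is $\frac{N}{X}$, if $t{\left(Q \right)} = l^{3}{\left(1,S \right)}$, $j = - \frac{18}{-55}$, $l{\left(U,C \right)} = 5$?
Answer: $\frac{128}{1029} \approx 0.12439$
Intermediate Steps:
$S = 8$
$X = 1029$ ($X = -3 + \left(-23 - 1\right) \left(-43\right) = -3 - -1032 = -3 + 1032 = 1029$)
$j = \frac{18}{55}$ ($j = \left(-18\right) \left(- \frac{1}{55}\right) = \frac{18}{55} \approx 0.32727$)
$t{\left(Q \right)} = 125$ ($t{\left(Q \right)} = 5^{3} = 125$)
$N = 128$ ($N = 3 + 125 = 128$)
$\frac{N}{X} = \frac{128}{1029}$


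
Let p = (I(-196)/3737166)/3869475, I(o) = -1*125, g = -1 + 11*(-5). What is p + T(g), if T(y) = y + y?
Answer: -64784699427173/578434816314 ≈ -112.00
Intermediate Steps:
g = -56 (g = -1 - 55 = -56)
I(o) = -125
T(y) = 2*y
p = -5/578434816314 (p = -125/3737166/3869475 = -125*1/3737166*(1/3869475) = -125/3737166*1/3869475 = -5/578434816314 ≈ -8.6440e-12)
p + T(g) = -5/578434816314 + 2*(-56) = -5/578434816314 - 112 = -64784699427173/578434816314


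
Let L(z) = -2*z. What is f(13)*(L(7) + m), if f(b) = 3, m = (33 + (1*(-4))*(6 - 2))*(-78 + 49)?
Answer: -1521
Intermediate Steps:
m = -493 (m = (33 - 4*4)*(-29) = (33 - 16)*(-29) = 17*(-29) = -493)
f(13)*(L(7) + m) = 3*(-2*7 - 493) = 3*(-14 - 493) = 3*(-507) = -1521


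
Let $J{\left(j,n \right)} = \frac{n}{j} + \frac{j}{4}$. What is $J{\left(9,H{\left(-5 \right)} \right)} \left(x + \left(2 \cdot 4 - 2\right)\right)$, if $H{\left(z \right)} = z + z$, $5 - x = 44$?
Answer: $- \frac{451}{12} \approx -37.583$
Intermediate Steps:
$x = -39$ ($x = 5 - 44 = -39$)
$H{\left(z \right)} = 2 z$
$J{\left(j,n \right)} = \frac{j}{4} + \frac{n}{j}$ ($J{\left(j,n \right)} = \frac{n}{j} + j \frac{1}{4} = \frac{n}{j} + \frac{j}{4} = \frac{j}{4} + \frac{n}{j}$)
$J{\left(9,H{\left(-5 \right)} \right)} \left(x + \left(2 \cdot 4 - 2\right)\right) = \left(\frac{1}{4} \cdot 9 + \frac{2 \left(-5\right)}{9}\right) \left(-39 + \left(2 \cdot 4 - 2\right)\right) = \left(\frac{9}{4} - \frac{10}{9}\right) \left(-39 + \left(8 - 2\right)\right) = \left(\frac{9}{4} - \frac{10}{9}\right) \left(-39 + 6\right) = \frac{41}{36} \left(-33\right) = - \frac{451}{12}$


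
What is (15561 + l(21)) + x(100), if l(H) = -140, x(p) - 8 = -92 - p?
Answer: 15237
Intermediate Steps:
x(p) = -84 - p (x(p) = 8 + (-92 - p) = -84 - p)
(15561 + l(21)) + x(100) = (15561 - 140) + (-84 - 1*100) = 15421 + (-84 - 100) = 15421 - 184 = 15237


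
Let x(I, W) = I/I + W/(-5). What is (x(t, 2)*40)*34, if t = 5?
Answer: 816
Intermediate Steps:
x(I, W) = 1 - W/5 (x(I, W) = 1 + W*(-⅕) = 1 - W/5)
(x(t, 2)*40)*34 = ((1 - ⅕*2)*40)*34 = ((1 - ⅖)*40)*34 = ((⅗)*40)*34 = 24*34 = 816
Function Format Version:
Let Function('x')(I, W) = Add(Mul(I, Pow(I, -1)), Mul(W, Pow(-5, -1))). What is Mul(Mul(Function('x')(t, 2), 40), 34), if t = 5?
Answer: 816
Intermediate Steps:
Function('x')(I, W) = Add(1, Mul(Rational(-1, 5), W)) (Function('x')(I, W) = Add(1, Mul(W, Rational(-1, 5))) = Add(1, Mul(Rational(-1, 5), W)))
Mul(Mul(Function('x')(t, 2), 40), 34) = Mul(Mul(Add(1, Mul(Rational(-1, 5), 2)), 40), 34) = Mul(Mul(Add(1, Rational(-2, 5)), 40), 34) = Mul(Mul(Rational(3, 5), 40), 34) = Mul(24, 34) = 816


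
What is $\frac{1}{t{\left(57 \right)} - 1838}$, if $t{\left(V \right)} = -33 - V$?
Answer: $- \frac{1}{1928} \approx -0.00051867$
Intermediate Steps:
$\frac{1}{t{\left(57 \right)} - 1838} = \frac{1}{\left(-33 - 57\right) - 1838} = \frac{1}{-90 - 1838} = \frac{1}{-1928} = - \frac{1}{1928}$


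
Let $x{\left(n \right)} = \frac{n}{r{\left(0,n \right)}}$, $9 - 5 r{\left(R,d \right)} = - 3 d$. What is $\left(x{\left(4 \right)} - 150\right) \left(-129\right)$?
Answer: $\frac{134590}{7} \approx 19227.0$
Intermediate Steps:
$r{\left(R,d \right)} = \frac{9}{5} + \frac{3 d}{5}$ ($r{\left(R,d \right)} = \frac{9}{5} - \frac{\left(-3\right) d}{5} = \frac{9}{5} + \frac{3 d}{5}$)
$x{\left(n \right)} = \frac{n}{\frac{9}{5} + \frac{3 n}{5}}$
$\left(x{\left(4 \right)} - 150\right) \left(-129\right) = \left(\frac{5}{3} \cdot 4 \frac{1}{3 + 4} - 150\right) \left(-129\right) = \left(\frac{5}{3} \cdot 4 \cdot \frac{1}{7} - 150\right) \left(-129\right) = \left(\frac{20}{21} - 150\right) \left(-129\right) = \left(- \frac{3130}{21}\right) \left(-129\right) = \frac{134590}{7}$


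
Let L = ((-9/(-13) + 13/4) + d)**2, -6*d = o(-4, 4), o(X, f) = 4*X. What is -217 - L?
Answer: -6343873/24336 ≈ -260.68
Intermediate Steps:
d = 8/3 (d = -2*(-4)/3 = -1/6*(-16) = 8/3 ≈ 2.6667)
L = 1062961/24336 (L = ((-9/(-13) + 13/4) + 8/3)**2 = ((-9*(-1/13) + 13*(1/4)) + 8/3)**2 = ((9/13 + 13/4) + 8/3)**2 = (205/52 + 8/3)**2 = (1031/156)**2 = 1062961/24336 ≈ 43.679)
-217 - L = -217 - 1*1062961/24336 = -217 - 1062961/24336 = -6343873/24336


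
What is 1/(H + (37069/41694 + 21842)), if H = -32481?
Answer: -41694/443545397 ≈ -9.4002e-5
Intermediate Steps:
1/(H + (37069/41694 + 21842)) = 1/(-32481 + (37069/41694 + 21842)) = 1/(-32481 + 910717417/41694) = 1/(-443545397/41694) = -41694/443545397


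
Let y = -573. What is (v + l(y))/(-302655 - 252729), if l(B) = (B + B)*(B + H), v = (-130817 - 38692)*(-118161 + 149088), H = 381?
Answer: 1747394937/185128 ≈ 9438.8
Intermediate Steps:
v = -5242404843 (v = -169509*30927 = -5242404843)
l(B) = 2*B*(381 + B) (l(B) = (B + B)*(B + 381) = (2*B)*(381 + B) = 2*B*(381 + B))
(v + l(y))/(-302655 - 252729) = (-5242404843 + 2*(-573)*(381 - 573))/(-302655 - 252729) = (-5242404843 + 2*(-573)*(-192))/(-555384) = (-5242404843 + 220032)*(-1/555384) = -5242184811*(-1/555384) = 1747394937/185128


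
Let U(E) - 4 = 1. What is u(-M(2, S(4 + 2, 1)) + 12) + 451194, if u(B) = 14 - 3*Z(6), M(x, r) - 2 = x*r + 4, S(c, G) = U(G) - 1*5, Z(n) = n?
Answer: 451190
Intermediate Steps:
U(E) = 5 (U(E) = 4 + 1 = 5)
S(c, G) = 0 (S(c, G) = 5 - 1*5 = 5 - 5 = 0)
M(x, r) = 6 + r*x (M(x, r) = 2 + (x*r + 4) = 2 + (r*x + 4) = 2 + (4 + r*x) = 6 + r*x)
u(B) = -4 (u(B) = 14 - 3*6 = 14 - 18 = -4)
u(-M(2, S(4 + 2, 1)) + 12) + 451194 = -4 + 451194 = 451190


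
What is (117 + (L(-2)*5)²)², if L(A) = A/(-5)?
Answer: 14641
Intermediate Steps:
L(A) = -A/5 (L(A) = A*(-⅕) = -A/5)
(117 + (L(-2)*5)²)² = (117 + (-⅕*(-2)*5)²)² = (117 + ((⅖)*5)²)² = (117 + 2²)² = (117 + 4)² = 121² = 14641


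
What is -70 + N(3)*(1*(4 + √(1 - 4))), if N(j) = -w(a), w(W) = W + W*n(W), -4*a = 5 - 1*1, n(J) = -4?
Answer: -82 - 3*I*√3 ≈ -82.0 - 5.1962*I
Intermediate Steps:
a = -1 (a = -(5 - 1*1)/4 = -(5 - 1)/4 = -¼*4 = -1)
w(W) = -3*W (w(W) = W + W*(-4) = W - 4*W = -3*W)
N(j) = -3 (N(j) = -(-3)*(-1) = -1*3 = -3)
-70 + N(3)*(1*(4 + √(1 - 4))) = -70 - 3*(4 + √(1 - 4)) = -70 - 3*(4 + √(-3)) = -70 - 3*(4 + I*√3) = -70 + (-12 - 3*I*√3) = -82 - 3*I*√3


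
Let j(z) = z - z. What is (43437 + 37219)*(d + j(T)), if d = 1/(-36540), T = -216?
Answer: -20164/9135 ≈ -2.2073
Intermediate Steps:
j(z) = 0
d = -1/36540 ≈ -2.7367e-5
(43437 + 37219)*(d + j(T)) = (43437 + 37219)*(-1/36540 + 0) = 80656*(-1/36540) = -20164/9135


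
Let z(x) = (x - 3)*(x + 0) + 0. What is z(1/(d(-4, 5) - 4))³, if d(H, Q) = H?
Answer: 15625/262144 ≈ 0.059605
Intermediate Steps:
z(x) = x*(-3 + x) (z(x) = (-3 + x)*x + 0 = x*(-3 + x) + 0 = x*(-3 + x))
z(1/(d(-4, 5) - 4))³ = ((-3 + 1/(-4 - 4))/(-4 - 4))³ = ((-3 + 1/(-8))/(-8))³ = (-(-3 - ⅛)/8)³ = (-⅛*(-25/8))³ = (25/64)³ = 15625/262144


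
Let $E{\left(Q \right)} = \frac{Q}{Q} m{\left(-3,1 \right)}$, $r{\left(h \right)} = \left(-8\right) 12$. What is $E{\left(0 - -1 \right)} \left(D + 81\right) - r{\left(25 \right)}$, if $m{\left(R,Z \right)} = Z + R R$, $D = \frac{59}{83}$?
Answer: $\frac{75788}{83} \approx 913.11$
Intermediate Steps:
$r{\left(h \right)} = -96$
$D = \frac{59}{83}$ ($D = 59 \cdot \frac{1}{83} = \frac{59}{83} \approx 0.71084$)
$m{\left(R,Z \right)} = Z + R^{2}$
$E{\left(Q \right)} = 10$ ($E{\left(Q \right)} = \frac{Q}{Q} \left(1 + \left(-3\right)^{2}\right) = 1 \left(1 + 9\right) = 1 \cdot 10 = 10$)
$E{\left(0 - -1 \right)} \left(D + 81\right) - r{\left(25 \right)} = 10 \left(\frac{59}{83} + 81\right) - -96 = 10 \cdot \frac{6782}{83} + 96 = \frac{67820}{83} + 96 = \frac{75788}{83}$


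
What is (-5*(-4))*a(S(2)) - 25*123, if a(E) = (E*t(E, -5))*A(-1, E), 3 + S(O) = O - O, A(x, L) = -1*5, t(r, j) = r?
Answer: -3975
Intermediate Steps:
A(x, L) = -5
S(O) = -3 (S(O) = -3 + (O - O) = -3 + 0 = -3)
a(E) = -5*E² (a(E) = (E*E)*(-5) = E²*(-5) = -5*E²)
(-5*(-4))*a(S(2)) - 25*123 = (-5*(-4))*(-5*(-3)²) - 25*123 = 20*(-5*9) - 3075 = 20*(-45) - 3075 = -900 - 3075 = -3975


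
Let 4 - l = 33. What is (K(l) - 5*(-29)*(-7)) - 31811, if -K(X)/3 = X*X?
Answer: -35349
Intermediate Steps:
l = -29 (l = 4 - 1*33 = 4 - 33 = -29)
K(X) = -3*X**2 (K(X) = -3*X*X = -3*X**2)
(K(l) - 5*(-29)*(-7)) - 31811 = (-3*(-29)**2 - 5*(-29)*(-7)) - 31811 = (-3*841 + 145*(-7)) - 31811 = (-2523 - 1015) - 31811 = -3538 - 31811 = -35349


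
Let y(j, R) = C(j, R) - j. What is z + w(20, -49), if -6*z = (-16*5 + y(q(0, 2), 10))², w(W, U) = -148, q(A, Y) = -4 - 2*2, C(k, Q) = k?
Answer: -3644/3 ≈ -1214.7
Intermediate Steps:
q(A, Y) = -8 (q(A, Y) = -4 - 4 = -8)
y(j, R) = 0 (y(j, R) = j - j = 0)
z = -3200/3 (z = -(-16*5 + 0)²/6 = -(-80 + 0)²/6 = -⅙*(-80)² = -⅙*6400 = -3200/3 ≈ -1066.7)
z + w(20, -49) = -3200/3 - 148 = -3644/3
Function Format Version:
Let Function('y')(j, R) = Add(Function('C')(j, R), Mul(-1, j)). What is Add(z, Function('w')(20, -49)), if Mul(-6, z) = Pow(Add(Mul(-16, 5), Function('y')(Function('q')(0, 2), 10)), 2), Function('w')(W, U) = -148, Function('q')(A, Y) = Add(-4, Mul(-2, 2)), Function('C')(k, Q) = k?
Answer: Rational(-3644, 3) ≈ -1214.7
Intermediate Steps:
Function('q')(A, Y) = -8 (Function('q')(A, Y) = Add(-4, -4) = -8)
Function('y')(j, R) = 0 (Function('y')(j, R) = Add(j, Mul(-1, j)) = 0)
z = Rational(-3200, 3) (z = Mul(Rational(-1, 6), Pow(Add(Mul(-16, 5), 0), 2)) = Mul(Rational(-1, 6), Pow(Add(-80, 0), 2)) = Mul(Rational(-1, 6), Pow(-80, 2)) = Mul(Rational(-1, 6), 6400) = Rational(-3200, 3) ≈ -1066.7)
Add(z, Function('w')(20, -49)) = Add(Rational(-3200, 3), -148) = Rational(-3644, 3)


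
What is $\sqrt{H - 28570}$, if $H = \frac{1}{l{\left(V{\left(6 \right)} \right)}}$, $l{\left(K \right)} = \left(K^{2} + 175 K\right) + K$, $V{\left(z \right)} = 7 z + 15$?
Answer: $\frac{i \sqrt{5039318322489}}{13281} \approx 169.03 i$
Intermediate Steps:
$V{\left(z \right)} = 15 + 7 z$
$l{\left(K \right)} = K^{2} + 176 K$
$H = \frac{1}{13281}$ ($H = \frac{1}{\left(15 + 7 \cdot 6\right) \left(176 + \left(15 + 7 \cdot 6\right)\right)} = \frac{1}{\left(15 + 42\right) \left(176 + \left(15 + 42\right)\right)} = \frac{1}{57 \left(176 + 57\right)} = \frac{1}{57 \cdot 233} = \frac{1}{13281} \approx 7.5296 \cdot 10^{-5}$)
$\sqrt{H - 28570} = \sqrt{\frac{1}{13281} - 28570} = \sqrt{- \frac{379438169}{13281}} = \frac{i \sqrt{5039318322489}}{13281}$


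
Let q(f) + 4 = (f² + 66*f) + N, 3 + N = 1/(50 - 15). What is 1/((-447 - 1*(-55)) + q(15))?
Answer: 35/28561 ≈ 0.0012254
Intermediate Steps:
N = -104/35 (N = -3 + 1/(50 - 15) = -3 + 1/35 = -104/35 ≈ -2.9714)
q(f) = -244/35 + f² + 66*f (q(f) = -4 + ((f² + 66*f) - 104/35) = -4 + (-104/35 + f² + 66*f) = -244/35 + f² + 66*f)
1/((-447 - 1*(-55)) + q(15)) = 1/((-447 - 1*(-55)) + (-244/35 + 15² + 66*15)) = 1/((-447 + 55) + (-244/35 + 225 + 990)) = 1/(-392 + 42281/35) = 1/(28561/35) = 35/28561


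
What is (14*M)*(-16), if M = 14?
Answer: -3136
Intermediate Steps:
(14*M)*(-16) = (14*14)*(-16) = 196*(-16) = -3136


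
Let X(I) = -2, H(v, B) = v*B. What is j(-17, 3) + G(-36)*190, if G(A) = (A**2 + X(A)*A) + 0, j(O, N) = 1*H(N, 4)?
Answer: 259932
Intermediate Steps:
H(v, B) = B*v
j(O, N) = 4*N (j(O, N) = 1*(4*N) = 4*N)
G(A) = A**2 - 2*A (G(A) = (A**2 - 2*A) + 0 = A**2 - 2*A)
j(-17, 3) + G(-36)*190 = 4*3 - 36*(-2 - 36)*190 = 12 - 36*(-38)*190 = 12 + 1368*190 = 12 + 259920 = 259932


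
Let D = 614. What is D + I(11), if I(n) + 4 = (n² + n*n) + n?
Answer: 863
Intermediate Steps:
I(n) = -4 + n + 2*n² (I(n) = -4 + ((n² + n*n) + n) = -4 + ((n² + n²) + n) = -4 + (2*n² + n) = -4 + (n + 2*n²) = -4 + n + 2*n²)
D + I(11) = 614 + (-4 + 11 + 2*11²) = 614 + (-4 + 11 + 2*121) = 614 + (-4 + 11 + 242) = 614 + 249 = 863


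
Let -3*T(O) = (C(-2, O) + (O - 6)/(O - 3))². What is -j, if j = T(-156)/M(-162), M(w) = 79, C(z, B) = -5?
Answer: 44521/665733 ≈ 0.066875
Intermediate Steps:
T(O) = -(-5 + (-6 + O)/(-3 + O))²/3 (T(O) = -(-5 + (O - 6)/(O - 3))²/3 = -(-5 + (-6 + O)/(-3 + O))²/3)
j = -44521/665733 (j = -(-9 + 4*(-156))²/(3*(-3 - 156)²)/79 = -⅓*(-9 - 624)²/(-159)²*(1/79) = -⅓*(-633)²*1/25281*(1/79) = -⅓*400689*1/25281*(1/79) = -44521/8427*1/79 = -44521/665733 ≈ -0.066875)
-j = -1*(-44521/665733) = 44521/665733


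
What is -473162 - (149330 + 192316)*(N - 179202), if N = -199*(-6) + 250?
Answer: 60729836506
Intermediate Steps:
N = 1444 (N = 1194 + 250 = 1444)
-473162 - (149330 + 192316)*(N - 179202) = -473162 - (149330 + 192316)*(1444 - 179202) = -473162 - 341646*(-177758) = -473162 - 1*(-60730309668) = -473162 + 60730309668 = 60729836506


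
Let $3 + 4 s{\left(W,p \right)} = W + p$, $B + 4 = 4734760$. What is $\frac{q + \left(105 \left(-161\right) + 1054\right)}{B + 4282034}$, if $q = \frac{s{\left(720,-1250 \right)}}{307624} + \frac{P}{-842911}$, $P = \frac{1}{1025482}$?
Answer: $- \frac{8429787977918576080327}{4795257451536756932779840} \approx -0.0017579$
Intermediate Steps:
$B = 4734756$ ($B = -4 + 4734760 = 4734756$)
$s{\left(W,p \right)} = - \frac{3}{4} + \frac{W}{4} + \frac{p}{4}$ ($s{\left(W,p \right)} = - \frac{3}{4} + \frac{W + p}{4} = - \frac{3}{4} + \left(\frac{W}{4} + \frac{p}{4}\right) = - \frac{3}{4} + \frac{W}{4} + \frac{p}{4}$)
$P = \frac{1}{1025482} \approx 9.7515 \cdot 10^{-7}$
$q = - \frac{230359951099431}{531814254467139296}$ ($q = \frac{- \frac{3}{4} + \frac{1}{4} \cdot 720 + \frac{1}{4} \left(-1250\right)}{307624} + \frac{1}{1025482 \left(-842911\right)} = \left(- \frac{3}{4} + 180 - \frac{625}{2}\right) \frac{1}{307624} + \frac{1}{1025482} \left(- \frac{1}{842911}\right) = \left(- \frac{533}{4}\right) \frac{1}{307624} - \frac{1}{864390058102} = - \frac{533}{1230496} - \frac{1}{864390058102} = - \frac{230359951099431}{531814254467139296} \approx -0.00043316$)
$\frac{q + \left(105 \left(-161\right) + 1054\right)}{B + 4282034} = \frac{- \frac{230359951099431}{531814254467139296} + \left(105 \left(-161\right) + 1054\right)}{4734756 + 4282034} = \frac{- \frac{230359951099431}{531814254467139296} + \left(-16905 + 1054\right)}{9016790} = \left(- \frac{230359951099431}{531814254467139296} - 15851\right) \frac{1}{9016790} = \left(- \frac{8429787977918576080327}{531814254467139296}\right) \frac{1}{9016790} = - \frac{8429787977918576080327}{4795257451536756932779840}$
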